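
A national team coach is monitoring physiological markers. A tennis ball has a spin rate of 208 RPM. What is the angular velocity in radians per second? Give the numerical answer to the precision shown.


Convert RPM to rad/s: multiply by 2*pi and divide by 60
omega = 208 * 2 * pi / 60
= 21.782 rad/s

21.782 rad/s


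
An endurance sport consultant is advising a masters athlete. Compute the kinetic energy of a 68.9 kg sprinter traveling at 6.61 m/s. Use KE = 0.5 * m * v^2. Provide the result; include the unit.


Velocity squared = 43.6921
KE = 0.5 * 68.9 * 43.6921 = 1505.19 J

1505.19 J


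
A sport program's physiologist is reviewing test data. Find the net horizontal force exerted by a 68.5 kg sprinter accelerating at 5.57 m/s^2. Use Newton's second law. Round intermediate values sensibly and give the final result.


Newton's second law: F = m * a
F = 68.5 * 5.57 = 381.55 N

381.55 N


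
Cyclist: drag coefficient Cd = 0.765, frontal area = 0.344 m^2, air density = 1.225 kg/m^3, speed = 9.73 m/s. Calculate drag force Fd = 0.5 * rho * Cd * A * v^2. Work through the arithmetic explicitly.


v^2 = 9.73^2 = 94.6729
Fd = 0.5 * 1.225 * 0.765 * 0.344 * 94.6729
= 15.26 N

15.26 N


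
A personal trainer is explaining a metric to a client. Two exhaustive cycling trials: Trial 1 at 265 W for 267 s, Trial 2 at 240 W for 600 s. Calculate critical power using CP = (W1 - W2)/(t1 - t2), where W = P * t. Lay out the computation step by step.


W1 = 265 * 267 = 70755 J
W2 = 240 * 600 = 144000 J
CP = (70755 - 144000) / (267 - 600)
= -73245 / -333
= 219.95 W

219.95 W


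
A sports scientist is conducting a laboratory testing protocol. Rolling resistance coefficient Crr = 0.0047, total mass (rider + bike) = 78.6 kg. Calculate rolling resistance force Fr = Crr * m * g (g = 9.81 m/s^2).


Fr = Crr * m * g
= 0.0047 * 78.6 * 9.81
= 3.624 N

3.624 N


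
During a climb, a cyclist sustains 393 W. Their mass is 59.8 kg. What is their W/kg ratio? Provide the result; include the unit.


Power-to-weight = 393 W / 59.8 kg
= 6.572 W/kg

6.572 W/kg


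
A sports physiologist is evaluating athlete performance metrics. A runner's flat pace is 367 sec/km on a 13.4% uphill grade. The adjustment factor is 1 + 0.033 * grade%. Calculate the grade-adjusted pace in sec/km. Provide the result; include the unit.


Factor = 1 + 0.033 * 13.4 = 1.4422
Adjusted pace = 367 * 1.4422
= 529.29 sec/km

529.29 s/km


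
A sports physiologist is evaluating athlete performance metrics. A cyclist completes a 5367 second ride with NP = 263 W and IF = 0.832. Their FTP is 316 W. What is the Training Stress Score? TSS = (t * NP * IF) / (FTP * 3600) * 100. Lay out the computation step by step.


t * NP * IF = 5367 * 263 * 0.832 = 1174385.472
FTP * 3600 = 1137600
TSS = (1174385.472 / 1137600) * 100 = 103.23

103.23 TSS


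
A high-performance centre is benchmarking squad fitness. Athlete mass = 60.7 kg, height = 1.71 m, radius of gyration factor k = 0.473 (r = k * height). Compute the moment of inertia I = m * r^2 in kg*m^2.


r = k * height = 0.473 * 1.71 = 0.80883 m
r^2 = 0.80883^2 = 0.654206
I = 60.7 * 0.654206 = 39.71 kg*m^2

39.71 kg*m^2


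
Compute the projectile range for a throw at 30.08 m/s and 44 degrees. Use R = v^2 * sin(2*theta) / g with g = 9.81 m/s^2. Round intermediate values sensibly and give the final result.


Two times the angle = 88 degrees
sin(88) = 0.999391
R = 904.8064 * 0.999391 / 9.81 = 92.177 m

92.177 m


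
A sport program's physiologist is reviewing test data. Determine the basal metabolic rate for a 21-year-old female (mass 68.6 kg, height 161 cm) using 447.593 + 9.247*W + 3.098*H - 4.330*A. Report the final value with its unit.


BMR = 447.593 + 9.247*68.6 + 3.098*161 - 4.330*21
= 1489.79 kcal/day

1489.79 kcal/day


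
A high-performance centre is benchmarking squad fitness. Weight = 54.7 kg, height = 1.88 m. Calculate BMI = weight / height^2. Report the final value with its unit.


height^2 = 1.88^2 = 3.5344
BMI = 54.7 / 3.5344 = 15.48 kg/m^2

15.48 kg/m^2


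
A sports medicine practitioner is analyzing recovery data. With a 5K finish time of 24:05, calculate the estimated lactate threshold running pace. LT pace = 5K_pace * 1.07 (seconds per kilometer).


Race duration = 1445 s for 5 km
Average pace = 1445 / 5 = 289.0 s/km
LT pace = 289.0 * 1.07
= 309.23 s/km

309.23 s/km


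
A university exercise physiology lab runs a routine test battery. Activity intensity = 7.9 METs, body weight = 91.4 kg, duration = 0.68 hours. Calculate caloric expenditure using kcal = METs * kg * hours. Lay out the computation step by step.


kcal = 7.9 * 91.4 * 0.68
= 722.06 * 0.68
= 491.0 kcal

491.0 kcal


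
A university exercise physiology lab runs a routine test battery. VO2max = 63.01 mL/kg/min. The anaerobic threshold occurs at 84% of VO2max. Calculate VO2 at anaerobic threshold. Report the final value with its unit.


AT fraction = 84 / 100 = 0.84
AT VO2 = 63.01 * 0.84
= 52.93 mL/kg/min

52.93 mL/kg/min


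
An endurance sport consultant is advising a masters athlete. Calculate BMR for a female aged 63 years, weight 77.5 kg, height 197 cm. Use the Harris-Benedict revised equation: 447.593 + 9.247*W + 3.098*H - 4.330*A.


Substituting values:
W term = 9.247 * 77.5 = 716.6425
H term = 3.098 * 197 = 610.306
A term = 4.330 * 63 = 272.79
BMR = 1501.75 kcal/day

1501.75 kcal/day


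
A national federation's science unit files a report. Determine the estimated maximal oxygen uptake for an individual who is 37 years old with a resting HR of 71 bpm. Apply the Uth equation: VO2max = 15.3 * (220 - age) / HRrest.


HRmax = 220 - 37 = 183
VO2max = 15.3 * (183 / 71)
= 15.3 * 2.5775
= 39.44 mL/kg/min

39.44 mL/kg/min


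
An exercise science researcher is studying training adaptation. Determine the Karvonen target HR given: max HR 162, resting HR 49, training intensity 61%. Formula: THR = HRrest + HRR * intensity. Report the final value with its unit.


HRR = HRmax - HRrest = 162 - 49 = 113
THR = 49 + 113 * 0.61
= 117.93 bpm

117.93 bpm


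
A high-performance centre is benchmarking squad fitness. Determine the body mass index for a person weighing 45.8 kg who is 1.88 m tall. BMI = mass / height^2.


BMI = mass / height^2
= 45.8 / 1.88^2
= 45.8 / 3.5344
= 12.96 kg/m^2

12.96 kg/m^2


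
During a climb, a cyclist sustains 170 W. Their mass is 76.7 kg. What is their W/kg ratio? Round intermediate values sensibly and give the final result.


Power-to-weight = 170 W / 76.7 kg
= 2.216 W/kg

2.216 W/kg


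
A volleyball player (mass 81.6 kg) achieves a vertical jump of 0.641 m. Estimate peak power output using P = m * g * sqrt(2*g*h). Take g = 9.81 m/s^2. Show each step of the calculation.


2 * g * h = 2 * 9.81 * 0.641 = 12.57642
sqrt(12.57642) = 3.546325 m/s
P = 81.6 * 9.81 * 3.546325 = 2838.82 W

2838.82 W


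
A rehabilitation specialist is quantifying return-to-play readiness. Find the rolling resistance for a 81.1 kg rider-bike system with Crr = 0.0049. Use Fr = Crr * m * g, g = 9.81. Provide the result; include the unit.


m * g = 81.1 * 9.81 = 795.591 N
Fr = 0.0049 * 795.591 = 3.898 N

3.898 N


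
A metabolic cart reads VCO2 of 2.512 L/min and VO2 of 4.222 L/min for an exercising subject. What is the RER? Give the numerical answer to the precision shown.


RER = VCO2 / VO2 = 2.512 / 4.222 = 0.595

0.595


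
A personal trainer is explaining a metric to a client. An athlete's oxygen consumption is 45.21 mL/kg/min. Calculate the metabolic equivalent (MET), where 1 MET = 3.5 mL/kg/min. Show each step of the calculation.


MET = VO2 / 3.5
= 45.21 / 3.5
= 12.92 METs

12.92 METs


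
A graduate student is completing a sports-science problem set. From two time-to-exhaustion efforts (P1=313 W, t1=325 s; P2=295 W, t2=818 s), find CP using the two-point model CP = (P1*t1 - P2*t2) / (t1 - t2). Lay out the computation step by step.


Work in trial 1 = 101725 J
Work in trial 2 = 241310 J
Delta work = -139585 J
Delta time = -493 s
CP = -139585 / -493 = 283.13 W

283.13 W


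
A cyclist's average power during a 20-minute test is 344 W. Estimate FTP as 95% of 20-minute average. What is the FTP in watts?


FTP = 20-min power * 0.95
= 344 * 0.95
= 326.8 W

326.8 W


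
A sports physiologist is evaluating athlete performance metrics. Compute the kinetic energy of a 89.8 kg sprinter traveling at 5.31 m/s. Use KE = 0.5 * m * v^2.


Velocity squared = 28.1961
KE = 0.5 * 89.8 * 28.1961 = 1266.0 J

1266.0 J


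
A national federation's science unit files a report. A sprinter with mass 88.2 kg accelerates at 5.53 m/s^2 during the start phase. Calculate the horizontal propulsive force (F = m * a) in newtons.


F = m * a
= 88.2 * 5.53
= 487.75 N

487.75 N


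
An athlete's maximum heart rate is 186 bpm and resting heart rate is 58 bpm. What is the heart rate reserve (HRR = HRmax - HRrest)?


HRR = HRmax - HRrest
= 186 - 58
= 128 bpm

128 bpm


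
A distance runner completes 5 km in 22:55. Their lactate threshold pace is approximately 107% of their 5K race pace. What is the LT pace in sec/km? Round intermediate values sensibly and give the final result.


Convert to seconds: 22 min 55 s = 1375 s
Pace per km = 1375 / 5 = 275.0 s/km
LT pace = 275.0 * 1.07 = 294.25 s/km

294.25 s/km


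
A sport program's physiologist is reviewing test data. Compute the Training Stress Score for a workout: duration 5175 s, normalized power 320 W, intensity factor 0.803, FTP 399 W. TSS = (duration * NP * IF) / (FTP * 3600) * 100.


Product = 5175 * 320 * 0.803 = 1329768.0
Base = 399 * 3600 = 1436400
TSS = 1329768.0 / 1436400 * 100 = 92.58

92.58 TSS


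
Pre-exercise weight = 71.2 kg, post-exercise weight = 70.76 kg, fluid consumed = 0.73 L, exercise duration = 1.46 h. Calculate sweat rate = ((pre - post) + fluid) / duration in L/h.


Weight loss = 71.2 - 70.76 = 0.44 kg (approx L)
Total sweat = 0.44 + 0.73 = 1.17 L
Sweat rate = 1.17 / 1.46 = 0.801 L/h

0.801 L/h


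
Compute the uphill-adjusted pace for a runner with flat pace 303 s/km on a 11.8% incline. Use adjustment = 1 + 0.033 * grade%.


Adjustment factor = 1 + 0.033 * 11.8 = 1.3894
Grade-adjusted pace = 303 * 1.3894 = 420.99 s/km

420.99 s/km


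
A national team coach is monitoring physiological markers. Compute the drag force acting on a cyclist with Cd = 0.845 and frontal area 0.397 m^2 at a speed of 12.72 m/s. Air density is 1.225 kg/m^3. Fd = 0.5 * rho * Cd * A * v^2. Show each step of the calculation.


Step 1: v^2 = 161.7984
Step 2: Fd = 0.5 * 1.225 * 0.845 * 0.397 * 161.7984
= 33.245 N

33.245 N


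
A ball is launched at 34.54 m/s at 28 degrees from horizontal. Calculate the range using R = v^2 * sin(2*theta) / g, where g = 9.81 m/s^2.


sin(2 * 28) = sin(56) = 0.829038
v^2 = 34.54^2 = 1193.0116
R = 1193.0116 * 0.829038 / 9.81
= 100.821 m

100.821 m


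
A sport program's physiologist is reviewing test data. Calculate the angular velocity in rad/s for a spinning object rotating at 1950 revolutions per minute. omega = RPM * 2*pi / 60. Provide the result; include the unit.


omega = RPM * 2*pi / 60
= 1950 * 6.28318531 / 60
= 204.204 rad/s

204.204 rad/s


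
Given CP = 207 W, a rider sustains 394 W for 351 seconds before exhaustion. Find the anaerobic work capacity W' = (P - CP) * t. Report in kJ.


Excess power = 394 - 207 = 187 W
Work above CP = 187 * 351 = 65637 J
W' = 65.637 kJ

65.637 kJ


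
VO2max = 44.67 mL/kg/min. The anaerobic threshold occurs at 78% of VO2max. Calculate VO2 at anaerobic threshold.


AT fraction = 78 / 100 = 0.78
AT VO2 = 44.67 * 0.78
= 34.84 mL/kg/min

34.84 mL/kg/min


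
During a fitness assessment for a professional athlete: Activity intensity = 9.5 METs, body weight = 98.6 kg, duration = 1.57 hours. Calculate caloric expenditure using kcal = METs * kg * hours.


kcal = 9.5 * 98.6 * 1.57
= 936.7 * 1.57
= 1470.62 kcal

1470.62 kcal


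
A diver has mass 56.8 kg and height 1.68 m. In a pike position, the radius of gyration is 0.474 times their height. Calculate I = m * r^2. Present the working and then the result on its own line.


r = 0.474 * 1.68 = 0.79632 m
I = m * r^2 = 56.8 * 0.634126 = 36.018 kg*m^2

36.018 kg*m^2


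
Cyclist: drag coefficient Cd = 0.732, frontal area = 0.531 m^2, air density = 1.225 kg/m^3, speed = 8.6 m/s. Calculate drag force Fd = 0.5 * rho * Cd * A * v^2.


v^2 = 8.6^2 = 73.96
Fd = 0.5 * 1.225 * 0.732 * 0.531 * 73.96
= 17.608 N

17.608 N


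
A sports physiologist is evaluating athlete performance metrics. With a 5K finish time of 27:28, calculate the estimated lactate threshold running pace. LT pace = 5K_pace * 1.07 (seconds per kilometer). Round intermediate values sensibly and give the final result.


Race duration = 1648 s for 5 km
Average pace = 1648 / 5 = 329.6 s/km
LT pace = 329.6 * 1.07
= 352.67 s/km

352.67 s/km


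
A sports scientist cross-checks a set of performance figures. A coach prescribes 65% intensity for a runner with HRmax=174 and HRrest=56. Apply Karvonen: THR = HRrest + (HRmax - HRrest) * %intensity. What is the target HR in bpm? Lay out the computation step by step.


Heart rate reserve = 174 - 56 = 118
Intensity fraction = 65 / 100 = 0.65
THR = 56 + 118 * 0.65 = 132.7 bpm

132.7 bpm


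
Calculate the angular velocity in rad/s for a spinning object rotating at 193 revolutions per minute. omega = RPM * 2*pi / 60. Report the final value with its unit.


omega = RPM * 2*pi / 60
= 193 * 6.28318531 / 60
= 20.211 rad/s

20.211 rad/s


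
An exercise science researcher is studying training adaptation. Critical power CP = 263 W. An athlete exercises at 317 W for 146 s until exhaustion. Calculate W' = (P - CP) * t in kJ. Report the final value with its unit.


P - CP = 317 - 263 = 54 W
W' = 54 * 146 = 7884 J
= 7884 / 1000 = 7.884 kJ

7.884 kJ


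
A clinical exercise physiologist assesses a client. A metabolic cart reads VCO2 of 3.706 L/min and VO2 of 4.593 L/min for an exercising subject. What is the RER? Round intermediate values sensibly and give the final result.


RER = VCO2 / VO2 = 3.706 / 4.593 = 0.8069

0.8069


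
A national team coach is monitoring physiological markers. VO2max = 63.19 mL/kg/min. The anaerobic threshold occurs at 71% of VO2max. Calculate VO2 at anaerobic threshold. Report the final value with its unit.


AT fraction = 71 / 100 = 0.71
AT VO2 = 63.19 * 0.71
= 44.86 mL/kg/min

44.86 mL/kg/min


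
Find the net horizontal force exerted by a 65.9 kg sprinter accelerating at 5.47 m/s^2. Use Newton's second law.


Newton's second law: F = m * a
F = 65.9 * 5.47 = 360.47 N

360.47 N


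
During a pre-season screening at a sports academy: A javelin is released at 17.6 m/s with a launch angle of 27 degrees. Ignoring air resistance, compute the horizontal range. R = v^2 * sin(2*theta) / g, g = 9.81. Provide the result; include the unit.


Launch speed squared = 309.76
sin(2 * 27 deg) = 0.809017
Range = 309.76 * 0.809017 / 9.81
= 25.545 m

25.545 m


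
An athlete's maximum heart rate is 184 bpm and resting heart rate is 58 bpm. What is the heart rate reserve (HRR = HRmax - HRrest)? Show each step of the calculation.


HRR = HRmax - HRrest
= 184 - 58
= 126 bpm

126 bpm


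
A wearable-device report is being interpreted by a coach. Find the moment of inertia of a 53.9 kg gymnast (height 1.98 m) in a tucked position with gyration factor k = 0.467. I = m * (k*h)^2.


Radius of gyration = 0.467 * 1.98 = 0.92466 m
I = 53.9 * 0.92466^2
= 53.9 * 0.854996
= 46.084 kg*m^2

46.084 kg*m^2


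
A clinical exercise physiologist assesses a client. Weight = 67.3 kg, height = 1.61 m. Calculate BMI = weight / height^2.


height^2 = 1.61^2 = 2.5921
BMI = 67.3 / 2.5921 = 25.96 kg/m^2

25.96 kg/m^2


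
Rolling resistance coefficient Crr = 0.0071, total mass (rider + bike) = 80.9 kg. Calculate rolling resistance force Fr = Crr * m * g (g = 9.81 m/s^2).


Fr = Crr * m * g
= 0.0071 * 80.9 * 9.81
= 5.635 N

5.635 N


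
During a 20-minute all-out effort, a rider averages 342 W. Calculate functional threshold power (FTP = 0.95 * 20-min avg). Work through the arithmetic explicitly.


FTP = 0.95 * 342
= 324.9 W

324.9 W


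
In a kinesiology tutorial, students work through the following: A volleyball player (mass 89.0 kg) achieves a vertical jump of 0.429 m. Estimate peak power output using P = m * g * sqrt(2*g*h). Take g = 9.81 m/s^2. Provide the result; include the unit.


2 * g * h = 2 * 9.81 * 0.429 = 8.41698
sqrt(8.41698) = 2.901203 m/s
P = 89.0 * 9.81 * 2.901203 = 2533.01 W

2533.01 W


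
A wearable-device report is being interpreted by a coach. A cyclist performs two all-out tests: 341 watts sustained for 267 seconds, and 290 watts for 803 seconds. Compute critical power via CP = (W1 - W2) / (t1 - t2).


W1 = P1 * t1 = 341 * 267 = 91047 J
W2 = P2 * t2 = 290 * 803 = 232870 J
CP = (91047 - 232870) / (267 - 803)
= 264.6 W

264.6 W


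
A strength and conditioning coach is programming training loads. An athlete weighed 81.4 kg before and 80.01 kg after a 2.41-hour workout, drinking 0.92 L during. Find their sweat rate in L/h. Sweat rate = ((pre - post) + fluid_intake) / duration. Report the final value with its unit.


Body mass change = 1.39 kg
Total sweat loss = 1.39 + 0.92 = 2.31 L
Rate = 2.31 / 2.41 = 0.959 L/h

0.959 L/h


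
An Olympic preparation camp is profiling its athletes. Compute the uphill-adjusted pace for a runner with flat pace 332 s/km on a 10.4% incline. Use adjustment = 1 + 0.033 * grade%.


Adjustment factor = 1 + 0.033 * 10.4 = 1.3432
Grade-adjusted pace = 332 * 1.3432 = 445.94 s/km

445.94 s/km


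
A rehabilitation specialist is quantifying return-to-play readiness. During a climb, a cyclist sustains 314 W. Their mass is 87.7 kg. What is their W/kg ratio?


Power-to-weight = 314 W / 87.7 kg
= 3.58 W/kg

3.58 W/kg


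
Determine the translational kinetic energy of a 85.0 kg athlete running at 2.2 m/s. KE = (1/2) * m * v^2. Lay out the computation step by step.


KE = 0.5 * m * v^2
= 0.5 * 85.0 * 2.2^2
= 0.5 * 85.0 * 4.84
= 205.7 J

205.7 J


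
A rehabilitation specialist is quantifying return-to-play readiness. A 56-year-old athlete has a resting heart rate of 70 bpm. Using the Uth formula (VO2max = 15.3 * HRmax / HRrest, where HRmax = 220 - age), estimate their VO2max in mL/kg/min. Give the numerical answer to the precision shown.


HRmax = 220 - 56 = 164 bpm
Ratio = HRmax / HRrest = 164 / 70 = 2.3429
VO2max = 15.3 * 2.3429 = 35.85 mL/kg/min

35.85 mL/kg/min


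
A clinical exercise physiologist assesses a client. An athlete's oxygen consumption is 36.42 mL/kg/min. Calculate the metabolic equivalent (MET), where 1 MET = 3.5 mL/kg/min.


MET = VO2 / 3.5
= 36.42 / 3.5
= 10.41 METs

10.41 METs


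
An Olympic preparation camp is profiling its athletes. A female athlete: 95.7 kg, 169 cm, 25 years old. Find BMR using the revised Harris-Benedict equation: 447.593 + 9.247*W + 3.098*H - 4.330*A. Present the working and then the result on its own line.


Intercept = 447.593
Weight contribution = 9.247 * 95.7 = 884.9379
Height contribution = 3.098 * 169 = 523.562
Age contribution = 4.33 * 25 = 108.25
BMR = 447.593 + 884.9379 + 523.562 - 108.25
= 1747.84 kcal/day

1747.84 kcal/day


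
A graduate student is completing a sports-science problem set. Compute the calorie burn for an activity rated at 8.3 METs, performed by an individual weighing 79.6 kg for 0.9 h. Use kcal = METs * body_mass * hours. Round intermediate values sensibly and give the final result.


Product of METs and mass = 8.3 * 79.6 = 660.68
Total kcal = 660.68 * 0.9 = 594.61 kcal

594.61 kcal


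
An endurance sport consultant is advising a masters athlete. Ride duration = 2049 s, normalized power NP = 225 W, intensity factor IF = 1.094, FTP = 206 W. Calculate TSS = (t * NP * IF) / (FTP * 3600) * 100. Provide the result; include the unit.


Numerator = 2049 * 225 * 1.094 = 504361.35
Denominator = 206 * 3600 = 741600
TSS = 504361.35 / 741600 * 100
= 68.01

68.01 TSS


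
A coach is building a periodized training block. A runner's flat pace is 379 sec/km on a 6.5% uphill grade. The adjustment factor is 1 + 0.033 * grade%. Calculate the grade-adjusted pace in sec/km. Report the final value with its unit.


Factor = 1 + 0.033 * 6.5 = 1.2145
Adjusted pace = 379 * 1.2145
= 460.3 sec/km

460.3 s/km


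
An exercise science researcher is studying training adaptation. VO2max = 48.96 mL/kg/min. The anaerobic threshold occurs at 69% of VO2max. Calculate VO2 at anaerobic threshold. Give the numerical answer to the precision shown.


AT fraction = 69 / 100 = 0.69
AT VO2 = 48.96 * 0.69
= 33.78 mL/kg/min

33.78 mL/kg/min


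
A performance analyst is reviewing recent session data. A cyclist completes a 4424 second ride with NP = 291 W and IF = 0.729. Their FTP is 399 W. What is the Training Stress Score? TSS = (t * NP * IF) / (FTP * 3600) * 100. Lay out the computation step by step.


t * NP * IF = 4424 * 291 * 0.729 = 938502.936
FTP * 3600 = 1436400
TSS = (938502.936 / 1436400) * 100 = 65.34

65.34 TSS


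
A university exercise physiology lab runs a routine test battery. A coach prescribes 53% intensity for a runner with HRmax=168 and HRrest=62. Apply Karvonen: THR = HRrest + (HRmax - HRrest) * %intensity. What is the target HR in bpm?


Heart rate reserve = 168 - 62 = 106
Intensity fraction = 53 / 100 = 0.53
THR = 62 + 106 * 0.53 = 118.18 bpm

118.18 bpm


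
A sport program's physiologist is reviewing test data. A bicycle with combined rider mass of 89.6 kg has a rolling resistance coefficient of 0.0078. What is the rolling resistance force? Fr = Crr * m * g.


Fr = 0.0078 * 89.6 * 9.81
= 0.69888 * 9.81
= 6.856 N

6.856 N


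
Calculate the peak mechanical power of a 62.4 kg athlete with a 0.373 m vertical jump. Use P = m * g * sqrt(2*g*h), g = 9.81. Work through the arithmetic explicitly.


First, sqrt(2gh) = sqrt(2 * 9.81 * 0.373)
= sqrt(7.31826) = 2.705228 m/s
Power = 62.4 * 9.81 * 2.705228 = 1655.99 W

1655.99 W


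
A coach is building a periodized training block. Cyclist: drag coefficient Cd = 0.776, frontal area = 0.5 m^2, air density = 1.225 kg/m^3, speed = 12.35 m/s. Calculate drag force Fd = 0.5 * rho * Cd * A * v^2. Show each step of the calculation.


v^2 = 12.35^2 = 152.5225
Fd = 0.5 * 1.225 * 0.776 * 0.5 * 152.5225
= 36.247 N

36.247 N


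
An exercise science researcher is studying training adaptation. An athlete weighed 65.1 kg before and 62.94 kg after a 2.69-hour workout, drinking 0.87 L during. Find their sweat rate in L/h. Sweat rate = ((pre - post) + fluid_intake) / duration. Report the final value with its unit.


Body mass change = 2.16 kg
Total sweat loss = 2.16 + 0.87 = 3.03 L
Rate = 3.03 / 2.69 = 1.126 L/h

1.126 L/h


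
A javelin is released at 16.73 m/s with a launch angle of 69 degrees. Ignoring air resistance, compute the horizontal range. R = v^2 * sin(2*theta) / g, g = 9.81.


Launch speed squared = 279.8929
sin(2 * 69 deg) = 0.669131
Range = 279.8929 * 0.669131 / 9.81
= 19.091 m

19.091 m


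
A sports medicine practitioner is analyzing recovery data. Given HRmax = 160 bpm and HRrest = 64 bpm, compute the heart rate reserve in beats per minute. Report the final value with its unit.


Heart rate reserve = maximum HR minus resting HR
HRR = 160 - 64 = 96 bpm

96 bpm


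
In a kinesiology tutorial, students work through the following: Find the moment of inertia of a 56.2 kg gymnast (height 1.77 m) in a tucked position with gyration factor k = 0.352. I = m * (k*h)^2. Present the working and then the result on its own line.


Radius of gyration = 0.352 * 1.77 = 0.62304 m
I = 56.2 * 0.62304^2
= 56.2 * 0.388179
= 21.816 kg*m^2

21.816 kg*m^2


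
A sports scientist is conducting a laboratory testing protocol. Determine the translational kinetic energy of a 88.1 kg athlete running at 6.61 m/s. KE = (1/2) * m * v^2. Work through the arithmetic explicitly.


KE = 0.5 * m * v^2
= 0.5 * 88.1 * 6.61^2
= 0.5 * 88.1 * 43.6921
= 1924.64 J

1924.64 J


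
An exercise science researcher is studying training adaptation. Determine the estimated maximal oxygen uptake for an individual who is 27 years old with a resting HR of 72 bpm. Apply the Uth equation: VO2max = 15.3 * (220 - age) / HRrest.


HRmax = 220 - 27 = 193
VO2max = 15.3 * (193 / 72)
= 15.3 * 2.6806
= 41.01 mL/kg/min

41.01 mL/kg/min


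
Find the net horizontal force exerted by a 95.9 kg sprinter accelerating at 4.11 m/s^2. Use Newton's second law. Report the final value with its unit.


Newton's second law: F = m * a
F = 95.9 * 4.11 = 394.15 N

394.15 N


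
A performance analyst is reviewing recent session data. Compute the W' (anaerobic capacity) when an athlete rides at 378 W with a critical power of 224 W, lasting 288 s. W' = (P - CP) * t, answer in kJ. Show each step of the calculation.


Above-CP power = 154 W
Duration = 288 s
W' = 154 * 288 = 44352 J
Convert: 44352 / 1000 = 44.352 kJ

44.352 kJ


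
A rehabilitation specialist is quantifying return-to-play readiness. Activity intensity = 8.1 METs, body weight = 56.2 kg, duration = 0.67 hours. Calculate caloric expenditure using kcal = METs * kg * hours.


kcal = 8.1 * 56.2 * 0.67
= 455.22 * 0.67
= 305.0 kcal

305.0 kcal


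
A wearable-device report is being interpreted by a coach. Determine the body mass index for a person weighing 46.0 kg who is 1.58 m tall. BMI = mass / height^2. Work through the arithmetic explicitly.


BMI = mass / height^2
= 46.0 / 1.58^2
= 46.0 / 2.4964
= 18.43 kg/m^2

18.43 kg/m^2


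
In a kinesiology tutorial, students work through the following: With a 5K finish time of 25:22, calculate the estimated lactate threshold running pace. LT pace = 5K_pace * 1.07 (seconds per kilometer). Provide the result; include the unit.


Race duration = 1522 s for 5 km
Average pace = 1522 / 5 = 304.4 s/km
LT pace = 304.4 * 1.07
= 325.71 s/km

325.71 s/km


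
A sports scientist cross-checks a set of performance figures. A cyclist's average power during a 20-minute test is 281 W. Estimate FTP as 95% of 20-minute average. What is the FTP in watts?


FTP = 20-min power * 0.95
= 281 * 0.95
= 266.95 W

266.95 W


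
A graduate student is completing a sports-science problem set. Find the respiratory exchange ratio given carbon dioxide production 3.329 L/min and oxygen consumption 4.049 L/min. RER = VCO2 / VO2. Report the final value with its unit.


VCO2 = 3.329 L/min
VO2 = 4.049 L/min
RER = 3.329 / 4.049 = 0.8222

0.8222


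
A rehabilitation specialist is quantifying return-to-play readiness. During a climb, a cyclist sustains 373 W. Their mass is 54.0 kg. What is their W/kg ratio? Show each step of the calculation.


Power-to-weight = 373 W / 54.0 kg
= 6.907 W/kg

6.907 W/kg


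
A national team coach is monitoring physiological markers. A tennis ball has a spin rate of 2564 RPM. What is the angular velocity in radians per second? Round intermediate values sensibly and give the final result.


Convert RPM to rad/s: multiply by 2*pi and divide by 60
omega = 2564 * 2 * pi / 60
= 268.501 rad/s

268.501 rad/s


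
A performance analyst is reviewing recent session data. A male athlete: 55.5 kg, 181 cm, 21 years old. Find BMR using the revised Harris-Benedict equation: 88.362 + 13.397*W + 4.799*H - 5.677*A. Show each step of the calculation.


Intercept = 88.362
Weight contribution = 13.397 * 55.5 = 743.5335
Height contribution = 4.799 * 181 = 868.619
Age contribution = 5.677 * 21 = 119.217
BMR = 88.362 + 743.5335 + 868.619 - 119.217
= 1581.3 kcal/day

1581.3 kcal/day


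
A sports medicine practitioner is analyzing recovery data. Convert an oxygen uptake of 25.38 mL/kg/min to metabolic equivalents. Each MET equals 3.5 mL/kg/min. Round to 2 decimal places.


One MET = 3.5 mL/kg/min
Number of METs = 25.38 / 3.5
= 7.25 METs

7.25 METs


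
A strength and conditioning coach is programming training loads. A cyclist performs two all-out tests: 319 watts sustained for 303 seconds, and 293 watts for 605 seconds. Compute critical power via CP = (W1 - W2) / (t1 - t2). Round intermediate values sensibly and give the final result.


W1 = P1 * t1 = 319 * 303 = 96657 J
W2 = P2 * t2 = 293 * 605 = 177265 J
CP = (96657 - 177265) / (303 - 605)
= 266.91 W

266.91 W


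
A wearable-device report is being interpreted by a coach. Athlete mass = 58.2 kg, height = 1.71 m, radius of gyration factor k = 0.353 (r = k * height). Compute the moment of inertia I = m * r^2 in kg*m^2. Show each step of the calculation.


r = k * height = 0.353 * 1.71 = 0.60363 m
r^2 = 0.60363^2 = 0.364369
I = 58.2 * 0.364369 = 21.206 kg*m^2

21.206 kg*m^2


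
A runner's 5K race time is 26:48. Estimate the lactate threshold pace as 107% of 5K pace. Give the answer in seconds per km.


Total race time = 26*60 + 48 = 1608 seconds
5K pace = 1608 / 5 = 321.6 sec/km
LT pace = 321.6 * 1.07 = 344.11 sec/km

344.11 s/km


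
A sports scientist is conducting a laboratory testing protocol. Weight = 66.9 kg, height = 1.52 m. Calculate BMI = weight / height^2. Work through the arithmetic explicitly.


height^2 = 1.52^2 = 2.3104
BMI = 66.9 / 2.3104 = 28.96 kg/m^2

28.96 kg/m^2


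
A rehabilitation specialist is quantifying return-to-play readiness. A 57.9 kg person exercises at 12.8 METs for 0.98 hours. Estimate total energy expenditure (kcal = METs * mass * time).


Energy = METs * mass(kg) * time(h)
= 12.8 * 57.9 * 0.98
= 726.3 kcal

726.3 kcal


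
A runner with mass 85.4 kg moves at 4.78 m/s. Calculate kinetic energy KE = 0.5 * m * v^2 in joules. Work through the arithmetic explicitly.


v^2 = 4.78^2 = 22.8484
KE = 0.5 * 85.4 * 22.8484
= 975.63 J

975.63 J


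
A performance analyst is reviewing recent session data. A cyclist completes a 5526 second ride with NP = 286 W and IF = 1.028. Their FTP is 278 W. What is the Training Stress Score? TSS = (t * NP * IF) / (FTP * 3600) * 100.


t * NP * IF = 5526 * 286 * 1.028 = 1624688.208
FTP * 3600 = 1000800
TSS = (1624688.208 / 1000800) * 100 = 162.34

162.34 TSS


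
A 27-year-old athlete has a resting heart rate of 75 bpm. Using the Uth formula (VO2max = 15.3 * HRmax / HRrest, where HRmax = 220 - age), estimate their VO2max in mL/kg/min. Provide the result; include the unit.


HRmax = 220 - 27 = 193 bpm
Ratio = HRmax / HRrest = 193 / 75 = 2.5733
VO2max = 15.3 * 2.5733 = 39.37 mL/kg/min

39.37 mL/kg/min


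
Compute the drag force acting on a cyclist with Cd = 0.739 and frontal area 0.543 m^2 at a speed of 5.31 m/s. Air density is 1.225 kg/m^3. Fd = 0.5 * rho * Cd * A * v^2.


Step 1: v^2 = 28.1961
Step 2: Fd = 0.5 * 1.225 * 0.739 * 0.543 * 28.1961
= 6.93 N

6.93 N


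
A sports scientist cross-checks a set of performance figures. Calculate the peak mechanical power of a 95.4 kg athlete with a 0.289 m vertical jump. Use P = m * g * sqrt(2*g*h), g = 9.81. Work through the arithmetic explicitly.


First, sqrt(2gh) = sqrt(2 * 9.81 * 0.289)
= sqrt(5.67018) = 2.381214 m/s
Power = 95.4 * 9.81 * 2.381214 = 2228.52 W

2228.52 W


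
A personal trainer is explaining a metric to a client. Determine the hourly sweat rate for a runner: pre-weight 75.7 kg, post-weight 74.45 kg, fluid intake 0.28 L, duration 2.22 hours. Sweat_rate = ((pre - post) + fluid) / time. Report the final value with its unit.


Mass lost = 75.7 - 74.45 = 1.25 kg
Add fluid consumed: 1.25 + 0.28 = 1.53 L total sweat
Sweat rate = 1.53 / 2.22 = 0.689 L/h

0.689 L/h


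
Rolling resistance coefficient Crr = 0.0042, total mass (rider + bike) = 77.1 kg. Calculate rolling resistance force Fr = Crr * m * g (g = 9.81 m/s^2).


Fr = Crr * m * g
= 0.0042 * 77.1 * 9.81
= 3.177 N

3.177 N


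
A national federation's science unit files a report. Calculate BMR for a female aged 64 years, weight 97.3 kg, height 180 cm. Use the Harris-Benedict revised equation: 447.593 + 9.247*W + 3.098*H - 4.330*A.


Substituting values:
W term = 9.247 * 97.3 = 899.7331
H term = 3.098 * 180 = 557.64
A term = 4.330 * 64 = 277.12
BMR = 1627.85 kcal/day

1627.85 kcal/day


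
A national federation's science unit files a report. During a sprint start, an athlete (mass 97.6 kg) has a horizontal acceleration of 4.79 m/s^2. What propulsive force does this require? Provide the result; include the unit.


Propulsive force = mass * acceleration
= 97.6 kg * 4.79 m/s^2
= 467.5 N

467.5 N


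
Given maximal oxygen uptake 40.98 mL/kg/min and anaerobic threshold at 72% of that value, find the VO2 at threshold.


Percentage as decimal = 0.72
VO2 at AT = 40.98 * 0.72 = 29.51 mL/kg/min

29.51 mL/kg/min


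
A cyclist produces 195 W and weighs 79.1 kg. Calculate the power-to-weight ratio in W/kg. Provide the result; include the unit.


P/W = power / mass
= 195 / 79.1
= 2.465 W/kg

2.465 W/kg


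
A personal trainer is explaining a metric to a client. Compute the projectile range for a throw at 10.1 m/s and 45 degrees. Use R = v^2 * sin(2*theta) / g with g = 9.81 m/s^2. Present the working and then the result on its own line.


Two times the angle = 90 degrees
sin(90) = 1.0
R = 102.01 * 1.0 / 9.81 = 10.399 m

10.399 m


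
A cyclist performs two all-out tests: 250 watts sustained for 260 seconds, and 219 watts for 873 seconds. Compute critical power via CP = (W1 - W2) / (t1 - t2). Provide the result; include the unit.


W1 = P1 * t1 = 250 * 260 = 65000 J
W2 = P2 * t2 = 219 * 873 = 191187 J
CP = (65000 - 191187) / (260 - 873)
= 205.85 W

205.85 W


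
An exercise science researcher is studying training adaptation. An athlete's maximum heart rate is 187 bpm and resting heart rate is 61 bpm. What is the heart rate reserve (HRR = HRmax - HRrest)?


HRR = HRmax - HRrest
= 187 - 61
= 126 bpm

126 bpm


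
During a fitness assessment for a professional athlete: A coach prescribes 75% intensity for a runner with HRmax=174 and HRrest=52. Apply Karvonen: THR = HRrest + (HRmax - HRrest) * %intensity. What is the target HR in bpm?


Heart rate reserve = 174 - 52 = 122
Intensity fraction = 75 / 100 = 0.75
THR = 52 + 122 * 0.75 = 143.5 bpm

143.5 bpm


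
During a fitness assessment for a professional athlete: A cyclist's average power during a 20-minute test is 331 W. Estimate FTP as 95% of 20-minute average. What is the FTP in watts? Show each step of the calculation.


FTP = 20-min power * 0.95
= 331 * 0.95
= 314.45 W

314.45 W


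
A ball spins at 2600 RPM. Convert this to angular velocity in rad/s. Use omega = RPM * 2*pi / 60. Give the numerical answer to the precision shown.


omega = 2600 * 2 * pi / 60
= 2600 * 6.28318531 / 60
= 16336.282 / 60
= 272.271 rad/s

272.271 rad/s


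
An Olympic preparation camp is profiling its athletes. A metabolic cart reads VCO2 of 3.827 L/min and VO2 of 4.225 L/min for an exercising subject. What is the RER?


RER = VCO2 / VO2 = 3.827 / 4.225 = 0.9058

0.9058


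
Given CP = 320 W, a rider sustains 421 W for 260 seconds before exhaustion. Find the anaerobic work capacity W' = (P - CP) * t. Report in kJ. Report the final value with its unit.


Excess power = 421 - 320 = 101 W
Work above CP = 101 * 260 = 26260 J
W' = 26.26 kJ

26.26 kJ


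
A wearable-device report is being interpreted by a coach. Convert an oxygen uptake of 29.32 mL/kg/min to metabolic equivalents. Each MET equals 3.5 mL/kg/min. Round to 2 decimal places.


One MET = 3.5 mL/kg/min
Number of METs = 29.32 / 3.5
= 8.38 METs

8.38 METs


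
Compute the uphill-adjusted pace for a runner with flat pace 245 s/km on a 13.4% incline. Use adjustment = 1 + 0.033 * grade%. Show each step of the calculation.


Adjustment factor = 1 + 0.033 * 13.4 = 1.4422
Grade-adjusted pace = 245 * 1.4422 = 353.34 s/km

353.34 s/km


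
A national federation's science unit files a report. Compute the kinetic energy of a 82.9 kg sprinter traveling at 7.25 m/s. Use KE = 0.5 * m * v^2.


Velocity squared = 52.5625
KE = 0.5 * 82.9 * 52.5625 = 2178.72 J

2178.72 J


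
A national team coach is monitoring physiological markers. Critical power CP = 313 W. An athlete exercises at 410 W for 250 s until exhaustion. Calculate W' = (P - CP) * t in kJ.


P - CP = 410 - 313 = 97 W
W' = 97 * 250 = 24250 J
= 24250 / 1000 = 24.25 kJ

24.25 kJ


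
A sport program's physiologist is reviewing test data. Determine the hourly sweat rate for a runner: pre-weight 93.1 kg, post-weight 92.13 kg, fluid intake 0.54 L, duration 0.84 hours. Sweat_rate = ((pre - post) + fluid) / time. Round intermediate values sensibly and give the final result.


Mass lost = 93.1 - 92.13 = 0.97 kg
Add fluid consumed: 0.97 + 0.54 = 1.51 L total sweat
Sweat rate = 1.51 / 0.84 = 1.798 L/h

1.798 L/h


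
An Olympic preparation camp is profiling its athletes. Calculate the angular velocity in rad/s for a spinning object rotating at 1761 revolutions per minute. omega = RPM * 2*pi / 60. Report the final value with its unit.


omega = RPM * 2*pi / 60
= 1761 * 6.28318531 / 60
= 184.411 rad/s

184.411 rad/s


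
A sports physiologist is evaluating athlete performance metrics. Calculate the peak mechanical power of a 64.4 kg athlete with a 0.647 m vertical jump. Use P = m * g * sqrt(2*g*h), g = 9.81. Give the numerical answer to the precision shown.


First, sqrt(2gh) = sqrt(2 * 9.81 * 0.647)
= sqrt(12.69414) = 3.562884 m/s
Power = 64.4 * 9.81 * 3.562884 = 2250.9 W

2250.9 W


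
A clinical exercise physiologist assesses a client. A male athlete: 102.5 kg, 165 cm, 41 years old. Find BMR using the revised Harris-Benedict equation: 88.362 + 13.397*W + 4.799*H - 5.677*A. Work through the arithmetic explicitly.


Intercept = 88.362
Weight contribution = 13.397 * 102.5 = 1373.1925
Height contribution = 4.799 * 165 = 791.835
Age contribution = 5.677 * 41 = 232.757
BMR = 88.362 + 1373.1925 + 791.835 - 232.757
= 2020.63 kcal/day

2020.63 kcal/day


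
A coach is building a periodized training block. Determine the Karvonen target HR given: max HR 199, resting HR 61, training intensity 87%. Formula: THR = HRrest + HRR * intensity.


HRR = HRmax - HRrest = 199 - 61 = 138
THR = 61 + 138 * 0.87
= 181.06 bpm

181.06 bpm


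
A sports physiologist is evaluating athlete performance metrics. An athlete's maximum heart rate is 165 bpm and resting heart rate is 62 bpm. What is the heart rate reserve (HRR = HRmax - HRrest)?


HRR = HRmax - HRrest
= 165 - 62
= 103 bpm

103 bpm


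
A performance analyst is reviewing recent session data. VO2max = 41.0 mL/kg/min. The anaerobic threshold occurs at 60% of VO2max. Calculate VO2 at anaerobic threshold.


AT fraction = 60 / 100 = 0.6
AT VO2 = 41.0 * 0.6
= 24.6 mL/kg/min

24.6 mL/kg/min


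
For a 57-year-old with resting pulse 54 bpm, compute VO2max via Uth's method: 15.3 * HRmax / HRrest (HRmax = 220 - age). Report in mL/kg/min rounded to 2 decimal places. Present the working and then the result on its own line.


Step 1: HRmax = 220 - 57 = 163 bpm
Step 2: Ratio = 163 / 54 = 3.0185
Step 3: VO2max = 15.3 * 3.0185 = 46.18 mL/kg/min

46.18 mL/kg/min


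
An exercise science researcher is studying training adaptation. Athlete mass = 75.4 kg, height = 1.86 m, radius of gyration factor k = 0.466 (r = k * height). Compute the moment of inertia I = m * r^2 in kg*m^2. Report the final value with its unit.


r = k * height = 0.466 * 1.86 = 0.86676 m
r^2 = 0.86676^2 = 0.751273
I = 75.4 * 0.751273 = 56.646 kg*m^2

56.646 kg*m^2


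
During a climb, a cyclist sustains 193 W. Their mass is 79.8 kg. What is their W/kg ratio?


Power-to-weight = 193 W / 79.8 kg
= 2.419 W/kg

2.419 W/kg


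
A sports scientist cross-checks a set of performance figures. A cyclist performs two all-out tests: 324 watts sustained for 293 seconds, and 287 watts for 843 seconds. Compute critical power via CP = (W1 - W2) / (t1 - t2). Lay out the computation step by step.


W1 = P1 * t1 = 324 * 293 = 94932 J
W2 = P2 * t2 = 287 * 843 = 241941 J
CP = (94932 - 241941) / (293 - 843)
= 267.29 W

267.29 W
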